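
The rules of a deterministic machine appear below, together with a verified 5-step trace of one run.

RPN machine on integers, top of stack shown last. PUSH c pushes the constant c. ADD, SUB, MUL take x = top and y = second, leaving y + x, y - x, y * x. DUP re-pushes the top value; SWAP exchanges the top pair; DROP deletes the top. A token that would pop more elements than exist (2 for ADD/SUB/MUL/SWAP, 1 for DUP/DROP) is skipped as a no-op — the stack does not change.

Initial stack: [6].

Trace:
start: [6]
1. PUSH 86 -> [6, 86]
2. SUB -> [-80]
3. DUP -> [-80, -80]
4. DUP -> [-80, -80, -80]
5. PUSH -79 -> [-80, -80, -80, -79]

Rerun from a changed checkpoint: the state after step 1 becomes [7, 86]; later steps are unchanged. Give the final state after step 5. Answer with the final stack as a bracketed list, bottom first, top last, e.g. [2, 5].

state after step 1 := [7, 86]
2. SUB -> [-79]
3. DUP -> [-79, -79]
4. DUP -> [-79, -79, -79]
5. PUSH -79 -> [-79, -79, -79, -79]

[-79, -79, -79, -79]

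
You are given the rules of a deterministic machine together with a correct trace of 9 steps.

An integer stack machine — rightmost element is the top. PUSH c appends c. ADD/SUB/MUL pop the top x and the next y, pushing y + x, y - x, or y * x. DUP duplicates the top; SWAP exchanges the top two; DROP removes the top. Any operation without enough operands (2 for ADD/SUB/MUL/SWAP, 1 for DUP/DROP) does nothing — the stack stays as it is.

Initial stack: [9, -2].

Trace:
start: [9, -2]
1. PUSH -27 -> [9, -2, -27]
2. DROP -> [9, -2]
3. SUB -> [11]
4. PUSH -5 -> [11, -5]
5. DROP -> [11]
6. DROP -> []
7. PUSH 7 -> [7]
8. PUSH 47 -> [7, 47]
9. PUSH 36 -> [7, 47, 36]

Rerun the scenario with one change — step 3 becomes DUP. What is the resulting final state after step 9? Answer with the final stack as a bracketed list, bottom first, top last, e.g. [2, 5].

(re-executing from step 3 with the substitution; state before step 3: [9, -2])
3. DUP -> [9, -2, -2]
4. PUSH -5 -> [9, -2, -2, -5]
5. DROP -> [9, -2, -2]
6. DROP -> [9, -2]
7. PUSH 7 -> [9, -2, 7]
8. PUSH 47 -> [9, -2, 7, 47]
9. PUSH 36 -> [9, -2, 7, 47, 36]

[9, -2, 7, 47, 36]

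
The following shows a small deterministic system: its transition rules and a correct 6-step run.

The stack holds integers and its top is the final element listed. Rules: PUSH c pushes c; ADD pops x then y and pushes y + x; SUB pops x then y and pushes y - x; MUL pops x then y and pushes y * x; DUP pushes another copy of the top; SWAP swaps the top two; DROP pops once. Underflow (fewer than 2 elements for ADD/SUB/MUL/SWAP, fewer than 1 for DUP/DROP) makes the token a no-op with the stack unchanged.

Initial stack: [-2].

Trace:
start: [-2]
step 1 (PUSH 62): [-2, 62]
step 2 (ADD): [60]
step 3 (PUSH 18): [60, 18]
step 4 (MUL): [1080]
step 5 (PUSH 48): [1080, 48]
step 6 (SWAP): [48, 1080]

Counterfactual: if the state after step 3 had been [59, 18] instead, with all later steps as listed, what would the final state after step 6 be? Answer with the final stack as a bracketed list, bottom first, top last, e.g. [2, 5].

state after step 3 := [59, 18]
step 4 (MUL): [1062]
step 5 (PUSH 48): [1062, 48]
step 6 (SWAP): [48, 1062]

[48, 1062]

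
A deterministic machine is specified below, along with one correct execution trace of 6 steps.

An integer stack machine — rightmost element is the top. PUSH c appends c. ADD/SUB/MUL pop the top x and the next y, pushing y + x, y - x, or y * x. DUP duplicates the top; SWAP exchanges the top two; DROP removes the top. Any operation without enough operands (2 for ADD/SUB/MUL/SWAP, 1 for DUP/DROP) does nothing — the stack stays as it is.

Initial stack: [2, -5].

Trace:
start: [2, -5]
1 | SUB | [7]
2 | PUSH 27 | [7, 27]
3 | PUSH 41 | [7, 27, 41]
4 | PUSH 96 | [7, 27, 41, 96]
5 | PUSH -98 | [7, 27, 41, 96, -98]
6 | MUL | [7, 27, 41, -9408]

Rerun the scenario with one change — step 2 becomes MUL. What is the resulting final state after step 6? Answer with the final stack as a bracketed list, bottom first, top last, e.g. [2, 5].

(re-executing from step 2 with the substitution; state before step 2: [7])
2 | MUL | [7]
3 | PUSH 41 | [7, 41]
4 | PUSH 96 | [7, 41, 96]
5 | PUSH -98 | [7, 41, 96, -98]
6 | MUL | [7, 41, -9408]

[7, 41, -9408]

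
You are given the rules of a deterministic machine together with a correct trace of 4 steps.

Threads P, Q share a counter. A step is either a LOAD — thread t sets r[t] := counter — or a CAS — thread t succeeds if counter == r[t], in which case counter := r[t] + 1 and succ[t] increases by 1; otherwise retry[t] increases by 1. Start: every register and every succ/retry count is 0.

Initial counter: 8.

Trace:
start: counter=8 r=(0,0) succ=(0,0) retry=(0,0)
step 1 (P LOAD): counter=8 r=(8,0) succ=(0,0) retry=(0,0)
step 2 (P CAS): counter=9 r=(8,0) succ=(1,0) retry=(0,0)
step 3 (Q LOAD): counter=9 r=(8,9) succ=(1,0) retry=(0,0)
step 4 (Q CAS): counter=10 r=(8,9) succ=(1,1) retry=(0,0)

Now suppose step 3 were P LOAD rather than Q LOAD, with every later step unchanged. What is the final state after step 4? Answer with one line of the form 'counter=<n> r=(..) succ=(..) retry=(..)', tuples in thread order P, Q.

counter=9 r=(9,0) succ=(1,0) retry=(0,1)

(re-executing from step 3 with the substitution; state before step 3: counter=9 r=(8,0) succ=(1,0) retry=(0,0))
step 3 (P LOAD): counter=9 r=(9,0) succ=(1,0) retry=(0,0)
step 4 (Q CAS): counter=9 r=(9,0) succ=(1,0) retry=(0,1)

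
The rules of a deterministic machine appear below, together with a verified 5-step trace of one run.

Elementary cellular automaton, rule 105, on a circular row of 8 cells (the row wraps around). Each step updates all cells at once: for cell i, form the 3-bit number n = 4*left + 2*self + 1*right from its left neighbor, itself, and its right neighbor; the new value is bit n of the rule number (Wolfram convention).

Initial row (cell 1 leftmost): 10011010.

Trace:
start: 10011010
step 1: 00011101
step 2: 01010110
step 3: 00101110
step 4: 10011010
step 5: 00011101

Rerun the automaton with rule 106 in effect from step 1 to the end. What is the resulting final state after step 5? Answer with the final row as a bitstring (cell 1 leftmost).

11101110

(re-executing steps 1..5 under rule 106; state before step 1: 10011010)
step 1: 00111101
step 2: 01100110
step 3: 11101110
step 4: 10111011
step 5: 11101110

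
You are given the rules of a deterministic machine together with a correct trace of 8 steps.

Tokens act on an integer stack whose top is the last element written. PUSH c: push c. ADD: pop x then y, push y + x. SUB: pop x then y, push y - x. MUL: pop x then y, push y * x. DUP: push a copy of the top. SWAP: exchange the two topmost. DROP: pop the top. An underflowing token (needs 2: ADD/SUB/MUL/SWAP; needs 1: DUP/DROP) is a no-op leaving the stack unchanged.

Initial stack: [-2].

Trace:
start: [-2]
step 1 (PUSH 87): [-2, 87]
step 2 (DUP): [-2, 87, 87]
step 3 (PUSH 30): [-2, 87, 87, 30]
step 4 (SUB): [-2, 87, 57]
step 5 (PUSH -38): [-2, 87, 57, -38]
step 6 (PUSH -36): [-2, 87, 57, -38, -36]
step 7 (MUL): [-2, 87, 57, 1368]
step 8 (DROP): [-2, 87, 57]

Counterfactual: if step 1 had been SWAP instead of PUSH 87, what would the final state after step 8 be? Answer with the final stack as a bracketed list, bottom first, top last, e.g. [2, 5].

[-2, -32]

(re-executing from step 1 with the substitution; state before step 1: [-2])
step 1 (SWAP): [-2]
step 2 (DUP): [-2, -2]
step 3 (PUSH 30): [-2, -2, 30]
step 4 (SUB): [-2, -32]
step 5 (PUSH -38): [-2, -32, -38]
step 6 (PUSH -36): [-2, -32, -38, -36]
step 7 (MUL): [-2, -32, 1368]
step 8 (DROP): [-2, -32]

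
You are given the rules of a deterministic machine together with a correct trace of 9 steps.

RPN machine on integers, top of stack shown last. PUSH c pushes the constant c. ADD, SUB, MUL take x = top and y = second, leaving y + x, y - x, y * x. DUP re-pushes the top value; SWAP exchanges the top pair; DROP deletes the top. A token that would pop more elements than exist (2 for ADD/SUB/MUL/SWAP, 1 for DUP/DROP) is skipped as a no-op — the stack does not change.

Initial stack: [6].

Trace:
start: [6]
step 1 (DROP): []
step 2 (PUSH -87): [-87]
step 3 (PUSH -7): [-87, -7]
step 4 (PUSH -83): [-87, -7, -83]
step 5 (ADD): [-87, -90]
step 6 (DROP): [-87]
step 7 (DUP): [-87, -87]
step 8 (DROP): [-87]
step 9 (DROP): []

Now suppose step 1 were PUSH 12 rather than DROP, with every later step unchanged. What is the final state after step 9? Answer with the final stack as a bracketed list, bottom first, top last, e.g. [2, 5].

[6, 12]

(re-executing from step 1 with the substitution; state before step 1: [6])
step 1 (PUSH 12): [6, 12]
step 2 (PUSH -87): [6, 12, -87]
step 3 (PUSH -7): [6, 12, -87, -7]
step 4 (PUSH -83): [6, 12, -87, -7, -83]
step 5 (ADD): [6, 12, -87, -90]
step 6 (DROP): [6, 12, -87]
step 7 (DUP): [6, 12, -87, -87]
step 8 (DROP): [6, 12, -87]
step 9 (DROP): [6, 12]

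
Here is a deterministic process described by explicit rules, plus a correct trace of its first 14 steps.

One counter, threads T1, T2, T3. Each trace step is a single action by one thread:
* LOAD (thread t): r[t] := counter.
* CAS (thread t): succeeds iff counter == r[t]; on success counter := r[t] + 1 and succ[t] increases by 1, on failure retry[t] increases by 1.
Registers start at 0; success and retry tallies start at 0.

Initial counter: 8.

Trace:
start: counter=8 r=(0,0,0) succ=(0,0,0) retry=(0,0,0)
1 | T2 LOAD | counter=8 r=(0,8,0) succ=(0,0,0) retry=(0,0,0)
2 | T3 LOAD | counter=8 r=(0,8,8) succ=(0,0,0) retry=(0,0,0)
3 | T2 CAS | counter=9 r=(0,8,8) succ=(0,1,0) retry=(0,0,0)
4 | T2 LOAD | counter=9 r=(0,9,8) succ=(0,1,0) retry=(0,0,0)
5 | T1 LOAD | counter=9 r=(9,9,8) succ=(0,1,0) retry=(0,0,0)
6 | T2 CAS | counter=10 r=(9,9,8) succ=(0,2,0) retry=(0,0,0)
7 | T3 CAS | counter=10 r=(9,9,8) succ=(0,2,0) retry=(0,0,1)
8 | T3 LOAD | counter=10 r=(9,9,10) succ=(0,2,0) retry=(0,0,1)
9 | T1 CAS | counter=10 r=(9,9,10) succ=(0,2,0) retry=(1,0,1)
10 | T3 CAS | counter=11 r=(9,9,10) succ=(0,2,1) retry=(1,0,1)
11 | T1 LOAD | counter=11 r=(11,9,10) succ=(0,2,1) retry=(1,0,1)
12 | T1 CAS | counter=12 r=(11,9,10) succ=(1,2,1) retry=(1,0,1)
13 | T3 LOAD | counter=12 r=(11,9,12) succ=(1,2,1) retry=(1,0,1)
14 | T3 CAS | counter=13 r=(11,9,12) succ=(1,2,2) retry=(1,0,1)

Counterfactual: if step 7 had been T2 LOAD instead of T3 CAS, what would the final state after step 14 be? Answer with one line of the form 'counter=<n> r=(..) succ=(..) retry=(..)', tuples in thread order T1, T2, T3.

counter=13 r=(11,10,12) succ=(1,2,2) retry=(1,0,0)

(re-executing from step 7 with the substitution; state before step 7: counter=10 r=(9,9,8) succ=(0,2,0) retry=(0,0,0))
7 | T2 LOAD | counter=10 r=(9,10,8) succ=(0,2,0) retry=(0,0,0)
8 | T3 LOAD | counter=10 r=(9,10,10) succ=(0,2,0) retry=(0,0,0)
9 | T1 CAS | counter=10 r=(9,10,10) succ=(0,2,0) retry=(1,0,0)
10 | T3 CAS | counter=11 r=(9,10,10) succ=(0,2,1) retry=(1,0,0)
11 | T1 LOAD | counter=11 r=(11,10,10) succ=(0,2,1) retry=(1,0,0)
12 | T1 CAS | counter=12 r=(11,10,10) succ=(1,2,1) retry=(1,0,0)
13 | T3 LOAD | counter=12 r=(11,10,12) succ=(1,2,1) retry=(1,0,0)
14 | T3 CAS | counter=13 r=(11,10,12) succ=(1,2,2) retry=(1,0,0)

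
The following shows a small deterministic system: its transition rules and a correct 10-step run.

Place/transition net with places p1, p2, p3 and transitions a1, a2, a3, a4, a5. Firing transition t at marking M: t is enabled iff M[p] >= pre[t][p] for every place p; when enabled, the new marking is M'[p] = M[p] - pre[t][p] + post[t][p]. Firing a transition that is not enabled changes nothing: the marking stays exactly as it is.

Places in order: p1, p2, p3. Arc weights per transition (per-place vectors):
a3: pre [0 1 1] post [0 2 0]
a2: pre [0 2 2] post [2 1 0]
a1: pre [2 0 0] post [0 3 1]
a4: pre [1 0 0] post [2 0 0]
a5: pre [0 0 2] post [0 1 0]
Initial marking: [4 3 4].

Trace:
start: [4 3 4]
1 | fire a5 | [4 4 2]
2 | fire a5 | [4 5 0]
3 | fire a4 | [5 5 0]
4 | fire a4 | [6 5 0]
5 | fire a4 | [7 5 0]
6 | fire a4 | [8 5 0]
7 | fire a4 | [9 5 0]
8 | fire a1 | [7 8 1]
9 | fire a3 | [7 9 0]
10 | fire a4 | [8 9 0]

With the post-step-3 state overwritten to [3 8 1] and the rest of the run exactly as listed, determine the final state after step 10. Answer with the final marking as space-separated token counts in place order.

6 12 1

state after step 3 := [3 8 1]
4 | fire a4 | [4 8 1]
5 | fire a4 | [5 8 1]
6 | fire a4 | [6 8 1]
7 | fire a4 | [7 8 1]
8 | fire a1 | [5 11 2]
9 | fire a3 | [5 12 1]
10 | fire a4 | [6 12 1]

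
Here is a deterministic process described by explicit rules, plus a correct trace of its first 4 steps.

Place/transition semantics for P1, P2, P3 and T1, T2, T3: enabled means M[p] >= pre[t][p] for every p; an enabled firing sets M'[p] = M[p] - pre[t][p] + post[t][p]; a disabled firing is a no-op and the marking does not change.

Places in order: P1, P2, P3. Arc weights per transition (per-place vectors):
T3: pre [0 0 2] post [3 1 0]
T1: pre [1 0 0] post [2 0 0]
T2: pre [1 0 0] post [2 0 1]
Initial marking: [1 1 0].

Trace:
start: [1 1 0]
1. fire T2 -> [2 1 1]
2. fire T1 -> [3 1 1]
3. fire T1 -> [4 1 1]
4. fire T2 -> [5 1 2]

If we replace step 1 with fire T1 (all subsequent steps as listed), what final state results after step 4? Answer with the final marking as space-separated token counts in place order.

5 1 1

(re-executing from step 1 with the substitution; state before step 1: [1 1 0])
1. fire T1 -> [2 1 0]
2. fire T1 -> [3 1 0]
3. fire T1 -> [4 1 0]
4. fire T2 -> [5 1 1]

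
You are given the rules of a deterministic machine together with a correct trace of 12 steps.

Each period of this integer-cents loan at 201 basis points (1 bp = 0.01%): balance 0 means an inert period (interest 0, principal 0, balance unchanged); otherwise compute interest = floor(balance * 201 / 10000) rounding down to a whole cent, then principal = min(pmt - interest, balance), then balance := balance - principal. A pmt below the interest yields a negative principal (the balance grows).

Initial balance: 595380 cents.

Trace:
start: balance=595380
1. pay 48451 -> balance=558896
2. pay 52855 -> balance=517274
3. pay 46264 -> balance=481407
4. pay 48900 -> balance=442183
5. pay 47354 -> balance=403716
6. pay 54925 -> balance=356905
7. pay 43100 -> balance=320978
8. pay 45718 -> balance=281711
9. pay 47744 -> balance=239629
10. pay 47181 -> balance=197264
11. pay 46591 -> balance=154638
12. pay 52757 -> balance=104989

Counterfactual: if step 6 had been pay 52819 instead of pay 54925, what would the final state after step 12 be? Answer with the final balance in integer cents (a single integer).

107361

(re-executing from step 6 with the substitution; state before step 6: balance=403716)
6. pay 52819 -> balance=359011
7. pay 43100 -> balance=323127
8. pay 45718 -> balance=283903
9. pay 47744 -> balance=241865
10. pay 47181 -> balance=199545
11. pay 46591 -> balance=156964
12. pay 52757 -> balance=107361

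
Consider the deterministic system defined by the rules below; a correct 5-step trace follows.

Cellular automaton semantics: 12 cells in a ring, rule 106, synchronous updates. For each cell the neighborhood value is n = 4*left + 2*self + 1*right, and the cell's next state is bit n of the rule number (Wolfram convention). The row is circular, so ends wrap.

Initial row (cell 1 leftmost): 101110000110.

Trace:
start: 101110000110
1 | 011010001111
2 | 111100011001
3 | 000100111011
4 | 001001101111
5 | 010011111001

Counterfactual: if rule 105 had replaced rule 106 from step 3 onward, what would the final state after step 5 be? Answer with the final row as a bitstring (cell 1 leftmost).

(re-executing steps 3..5 under rule 105; state before step 3: 111100011001)
3 | 000101011001
4 | 010010111000
5 | 000001101011

000001101011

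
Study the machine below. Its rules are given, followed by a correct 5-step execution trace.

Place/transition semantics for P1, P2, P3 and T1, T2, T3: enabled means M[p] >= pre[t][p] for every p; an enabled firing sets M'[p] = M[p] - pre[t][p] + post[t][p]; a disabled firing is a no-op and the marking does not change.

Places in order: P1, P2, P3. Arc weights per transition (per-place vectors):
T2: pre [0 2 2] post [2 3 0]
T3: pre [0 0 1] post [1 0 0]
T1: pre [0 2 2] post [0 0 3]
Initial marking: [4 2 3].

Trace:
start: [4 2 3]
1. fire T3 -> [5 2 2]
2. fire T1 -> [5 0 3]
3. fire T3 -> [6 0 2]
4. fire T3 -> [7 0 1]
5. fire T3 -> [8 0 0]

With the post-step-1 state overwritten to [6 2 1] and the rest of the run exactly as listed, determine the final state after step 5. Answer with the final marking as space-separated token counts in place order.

7 2 0

state after step 1 := [6 2 1]
2. fire T1 -> [6 2 1]
3. fire T3 -> [7 2 0]
4. fire T3 -> [7 2 0]
5. fire T3 -> [7 2 0]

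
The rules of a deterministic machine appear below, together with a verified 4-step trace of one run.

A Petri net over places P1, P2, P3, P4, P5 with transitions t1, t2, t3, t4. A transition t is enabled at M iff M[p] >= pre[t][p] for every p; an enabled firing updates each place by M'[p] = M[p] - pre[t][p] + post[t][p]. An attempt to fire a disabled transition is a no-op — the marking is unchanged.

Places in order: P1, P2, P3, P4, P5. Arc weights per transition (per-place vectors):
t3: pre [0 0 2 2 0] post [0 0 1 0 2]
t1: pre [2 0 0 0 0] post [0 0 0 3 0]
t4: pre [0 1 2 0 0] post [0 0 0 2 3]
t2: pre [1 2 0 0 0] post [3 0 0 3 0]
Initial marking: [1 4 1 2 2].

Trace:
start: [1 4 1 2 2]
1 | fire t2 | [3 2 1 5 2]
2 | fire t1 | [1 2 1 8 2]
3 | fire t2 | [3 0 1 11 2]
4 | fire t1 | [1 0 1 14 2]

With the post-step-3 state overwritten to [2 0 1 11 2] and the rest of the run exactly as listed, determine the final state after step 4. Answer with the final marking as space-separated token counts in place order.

state after step 3 := [2 0 1 11 2]
4 | fire t1 | [0 0 1 14 2]

0 0 1 14 2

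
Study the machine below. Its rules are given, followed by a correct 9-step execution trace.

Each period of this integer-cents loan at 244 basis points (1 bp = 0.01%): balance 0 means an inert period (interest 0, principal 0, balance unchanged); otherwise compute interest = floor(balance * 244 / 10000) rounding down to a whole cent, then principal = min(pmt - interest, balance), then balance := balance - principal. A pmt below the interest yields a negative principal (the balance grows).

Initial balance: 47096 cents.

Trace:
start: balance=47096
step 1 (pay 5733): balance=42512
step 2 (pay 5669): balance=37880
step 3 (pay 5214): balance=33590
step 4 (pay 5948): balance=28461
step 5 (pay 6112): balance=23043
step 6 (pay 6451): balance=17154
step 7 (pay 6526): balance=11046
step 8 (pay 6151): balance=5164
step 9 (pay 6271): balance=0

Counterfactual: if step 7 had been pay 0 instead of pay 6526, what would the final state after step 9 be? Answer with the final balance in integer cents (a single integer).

5867

(re-executing from step 7 with the substitution; state before step 7: balance=17154)
step 7 (pay 0): balance=17572
step 8 (pay 6151): balance=11849
step 9 (pay 6271): balance=5867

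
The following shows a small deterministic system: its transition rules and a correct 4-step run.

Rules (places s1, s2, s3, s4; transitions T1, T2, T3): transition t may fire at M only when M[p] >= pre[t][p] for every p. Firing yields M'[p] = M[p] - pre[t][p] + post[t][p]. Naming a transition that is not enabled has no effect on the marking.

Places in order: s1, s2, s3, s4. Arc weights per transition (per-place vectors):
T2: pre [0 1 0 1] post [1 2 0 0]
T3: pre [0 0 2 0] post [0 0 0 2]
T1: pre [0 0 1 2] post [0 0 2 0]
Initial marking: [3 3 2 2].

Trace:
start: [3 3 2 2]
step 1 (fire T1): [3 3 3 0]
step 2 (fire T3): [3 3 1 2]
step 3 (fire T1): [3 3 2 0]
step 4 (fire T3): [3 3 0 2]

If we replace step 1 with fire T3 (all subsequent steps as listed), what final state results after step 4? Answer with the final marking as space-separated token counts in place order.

(re-executing from step 1 with the substitution; state before step 1: [3 3 2 2])
step 1 (fire T3): [3 3 0 4]
step 2 (fire T3): [3 3 0 4]
step 3 (fire T1): [3 3 0 4]
step 4 (fire T3): [3 3 0 4]

3 3 0 4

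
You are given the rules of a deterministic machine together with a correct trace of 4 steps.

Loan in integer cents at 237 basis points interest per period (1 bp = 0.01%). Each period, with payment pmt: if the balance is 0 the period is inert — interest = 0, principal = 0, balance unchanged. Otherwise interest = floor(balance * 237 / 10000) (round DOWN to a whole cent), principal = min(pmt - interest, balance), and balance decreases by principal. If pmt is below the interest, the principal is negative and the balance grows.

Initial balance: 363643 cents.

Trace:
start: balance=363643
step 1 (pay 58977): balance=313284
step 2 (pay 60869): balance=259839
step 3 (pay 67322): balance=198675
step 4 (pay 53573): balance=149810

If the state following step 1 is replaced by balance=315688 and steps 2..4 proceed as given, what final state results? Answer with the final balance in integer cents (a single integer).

state after step 1 := balance=315688
step 2 (pay 60869): balance=262300
step 3 (pay 67322): balance=201194
step 4 (pay 53573): balance=152389

152389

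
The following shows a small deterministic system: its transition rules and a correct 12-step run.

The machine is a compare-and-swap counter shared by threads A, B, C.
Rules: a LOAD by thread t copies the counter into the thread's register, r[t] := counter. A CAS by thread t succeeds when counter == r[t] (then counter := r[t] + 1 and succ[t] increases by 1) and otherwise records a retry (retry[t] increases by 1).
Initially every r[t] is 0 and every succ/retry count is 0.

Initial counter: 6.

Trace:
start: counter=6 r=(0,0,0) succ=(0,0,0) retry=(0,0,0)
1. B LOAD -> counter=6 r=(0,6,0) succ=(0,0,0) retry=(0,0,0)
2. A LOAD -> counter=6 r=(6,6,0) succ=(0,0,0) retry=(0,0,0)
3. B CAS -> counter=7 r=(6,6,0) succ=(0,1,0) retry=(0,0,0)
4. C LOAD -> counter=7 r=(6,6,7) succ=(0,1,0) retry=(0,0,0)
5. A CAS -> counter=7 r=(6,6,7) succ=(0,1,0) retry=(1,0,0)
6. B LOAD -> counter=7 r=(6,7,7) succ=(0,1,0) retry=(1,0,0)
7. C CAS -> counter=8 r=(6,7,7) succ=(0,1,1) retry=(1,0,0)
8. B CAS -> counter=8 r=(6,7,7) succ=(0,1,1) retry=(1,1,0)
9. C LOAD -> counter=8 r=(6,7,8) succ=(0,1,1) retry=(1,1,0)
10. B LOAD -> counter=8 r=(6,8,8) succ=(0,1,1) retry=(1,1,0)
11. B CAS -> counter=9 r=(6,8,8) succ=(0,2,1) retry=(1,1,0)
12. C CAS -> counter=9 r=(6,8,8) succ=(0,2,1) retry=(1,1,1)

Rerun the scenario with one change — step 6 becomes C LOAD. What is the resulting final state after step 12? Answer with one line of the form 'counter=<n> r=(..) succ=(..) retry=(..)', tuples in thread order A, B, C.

counter=9 r=(6,8,8) succ=(0,2,1) retry=(1,1,1)

(re-executing from step 6 with the substitution; state before step 6: counter=7 r=(6,6,7) succ=(0,1,0) retry=(1,0,0))
6. C LOAD -> counter=7 r=(6,6,7) succ=(0,1,0) retry=(1,0,0)
7. C CAS -> counter=8 r=(6,6,7) succ=(0,1,1) retry=(1,0,0)
8. B CAS -> counter=8 r=(6,6,7) succ=(0,1,1) retry=(1,1,0)
9. C LOAD -> counter=8 r=(6,6,8) succ=(0,1,1) retry=(1,1,0)
10. B LOAD -> counter=8 r=(6,8,8) succ=(0,1,1) retry=(1,1,0)
11. B CAS -> counter=9 r=(6,8,8) succ=(0,2,1) retry=(1,1,0)
12. C CAS -> counter=9 r=(6,8,8) succ=(0,2,1) retry=(1,1,1)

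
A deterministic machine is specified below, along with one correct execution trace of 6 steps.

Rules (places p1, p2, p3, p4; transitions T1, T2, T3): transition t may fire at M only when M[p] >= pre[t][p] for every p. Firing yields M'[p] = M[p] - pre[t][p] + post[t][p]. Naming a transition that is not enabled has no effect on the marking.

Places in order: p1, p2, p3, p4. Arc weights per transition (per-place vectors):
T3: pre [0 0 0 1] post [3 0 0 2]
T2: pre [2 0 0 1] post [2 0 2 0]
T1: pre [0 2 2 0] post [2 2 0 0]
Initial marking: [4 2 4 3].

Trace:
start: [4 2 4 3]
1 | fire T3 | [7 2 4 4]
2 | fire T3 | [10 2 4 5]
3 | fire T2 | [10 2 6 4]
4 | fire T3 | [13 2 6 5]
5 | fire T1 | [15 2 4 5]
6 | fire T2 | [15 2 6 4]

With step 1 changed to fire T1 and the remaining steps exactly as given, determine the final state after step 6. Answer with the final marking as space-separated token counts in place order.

(re-executing from step 1 with the substitution; state before step 1: [4 2 4 3])
1 | fire T1 | [6 2 2 3]
2 | fire T3 | [9 2 2 4]
3 | fire T2 | [9 2 4 3]
4 | fire T3 | [12 2 4 4]
5 | fire T1 | [14 2 2 4]
6 | fire T2 | [14 2 4 3]

14 2 4 3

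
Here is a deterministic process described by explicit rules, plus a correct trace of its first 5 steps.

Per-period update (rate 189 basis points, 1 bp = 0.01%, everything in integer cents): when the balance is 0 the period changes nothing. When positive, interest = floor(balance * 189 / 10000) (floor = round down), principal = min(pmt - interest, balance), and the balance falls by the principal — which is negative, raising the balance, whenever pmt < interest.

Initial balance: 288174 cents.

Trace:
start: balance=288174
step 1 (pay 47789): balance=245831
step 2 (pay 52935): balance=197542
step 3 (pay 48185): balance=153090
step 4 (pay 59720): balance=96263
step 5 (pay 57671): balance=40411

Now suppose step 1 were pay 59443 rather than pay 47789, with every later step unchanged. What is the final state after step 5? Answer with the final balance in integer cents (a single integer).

27850

(re-executing from step 1 with the substitution; state before step 1: balance=288174)
step 1 (pay 59443): balance=234177
step 2 (pay 52935): balance=185667
step 3 (pay 48185): balance=140991
step 4 (pay 59720): balance=83935
step 5 (pay 57671): balance=27850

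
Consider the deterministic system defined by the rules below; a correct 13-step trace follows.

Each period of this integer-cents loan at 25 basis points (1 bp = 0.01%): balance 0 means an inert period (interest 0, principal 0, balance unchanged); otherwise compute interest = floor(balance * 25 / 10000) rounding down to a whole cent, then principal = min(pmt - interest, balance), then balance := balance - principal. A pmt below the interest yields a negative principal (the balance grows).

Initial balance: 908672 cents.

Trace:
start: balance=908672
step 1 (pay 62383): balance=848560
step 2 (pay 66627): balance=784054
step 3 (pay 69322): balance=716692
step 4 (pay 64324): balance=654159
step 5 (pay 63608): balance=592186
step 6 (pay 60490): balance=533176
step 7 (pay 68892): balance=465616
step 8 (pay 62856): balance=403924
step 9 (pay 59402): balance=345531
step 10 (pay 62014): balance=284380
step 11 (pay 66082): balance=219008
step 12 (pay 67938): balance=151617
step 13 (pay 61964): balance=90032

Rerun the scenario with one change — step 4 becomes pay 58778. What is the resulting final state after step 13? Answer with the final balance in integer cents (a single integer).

(re-executing from step 4 with the substitution; state before step 4: balance=716692)
step 4 (pay 58778): balance=659705
step 5 (pay 63608): balance=597746
step 6 (pay 60490): balance=538750
step 7 (pay 68892): balance=471204
step 8 (pay 62856): balance=409526
step 9 (pay 59402): balance=351147
step 10 (pay 62014): balance=290010
step 11 (pay 66082): balance=224653
step 12 (pay 67938): balance=157276
step 13 (pay 61964): balance=95705

95705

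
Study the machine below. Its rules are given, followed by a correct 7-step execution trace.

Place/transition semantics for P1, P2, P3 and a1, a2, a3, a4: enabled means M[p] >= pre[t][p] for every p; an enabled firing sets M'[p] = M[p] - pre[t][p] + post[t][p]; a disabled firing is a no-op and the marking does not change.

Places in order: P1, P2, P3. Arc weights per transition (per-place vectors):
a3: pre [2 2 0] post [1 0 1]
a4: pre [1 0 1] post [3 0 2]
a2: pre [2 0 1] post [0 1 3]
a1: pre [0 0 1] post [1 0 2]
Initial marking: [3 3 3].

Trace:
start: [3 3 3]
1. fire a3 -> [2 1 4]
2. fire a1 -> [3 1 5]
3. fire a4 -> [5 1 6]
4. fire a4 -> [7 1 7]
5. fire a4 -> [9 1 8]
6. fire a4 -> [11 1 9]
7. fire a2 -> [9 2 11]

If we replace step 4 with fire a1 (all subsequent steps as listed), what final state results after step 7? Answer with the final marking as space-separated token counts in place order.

8 2 11

(re-executing from step 4 with the substitution; state before step 4: [5 1 6])
4. fire a1 -> [6 1 7]
5. fire a4 -> [8 1 8]
6. fire a4 -> [10 1 9]
7. fire a2 -> [8 2 11]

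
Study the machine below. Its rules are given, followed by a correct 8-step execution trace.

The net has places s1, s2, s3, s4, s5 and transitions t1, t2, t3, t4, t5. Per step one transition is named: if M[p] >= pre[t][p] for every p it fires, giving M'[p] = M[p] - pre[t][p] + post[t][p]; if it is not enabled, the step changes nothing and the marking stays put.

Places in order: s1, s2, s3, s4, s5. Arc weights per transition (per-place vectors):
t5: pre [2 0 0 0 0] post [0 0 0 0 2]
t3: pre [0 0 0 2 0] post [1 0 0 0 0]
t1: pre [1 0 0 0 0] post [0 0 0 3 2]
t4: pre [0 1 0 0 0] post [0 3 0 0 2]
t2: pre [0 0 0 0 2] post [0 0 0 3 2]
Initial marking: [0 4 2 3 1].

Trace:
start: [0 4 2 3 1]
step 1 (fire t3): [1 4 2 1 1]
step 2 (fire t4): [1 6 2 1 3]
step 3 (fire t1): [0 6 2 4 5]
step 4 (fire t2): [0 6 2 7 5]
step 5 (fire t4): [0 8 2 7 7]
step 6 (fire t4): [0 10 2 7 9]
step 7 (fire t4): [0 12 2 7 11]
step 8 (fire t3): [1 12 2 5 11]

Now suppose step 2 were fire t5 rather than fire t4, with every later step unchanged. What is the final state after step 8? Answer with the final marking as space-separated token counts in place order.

(re-executing from step 2 with the substitution; state before step 2: [1 4 2 1 1])
step 2 (fire t5): [1 4 2 1 1]
step 3 (fire t1): [0 4 2 4 3]
step 4 (fire t2): [0 4 2 7 3]
step 5 (fire t4): [0 6 2 7 5]
step 6 (fire t4): [0 8 2 7 7]
step 7 (fire t4): [0 10 2 7 9]
step 8 (fire t3): [1 10 2 5 9]

1 10 2 5 9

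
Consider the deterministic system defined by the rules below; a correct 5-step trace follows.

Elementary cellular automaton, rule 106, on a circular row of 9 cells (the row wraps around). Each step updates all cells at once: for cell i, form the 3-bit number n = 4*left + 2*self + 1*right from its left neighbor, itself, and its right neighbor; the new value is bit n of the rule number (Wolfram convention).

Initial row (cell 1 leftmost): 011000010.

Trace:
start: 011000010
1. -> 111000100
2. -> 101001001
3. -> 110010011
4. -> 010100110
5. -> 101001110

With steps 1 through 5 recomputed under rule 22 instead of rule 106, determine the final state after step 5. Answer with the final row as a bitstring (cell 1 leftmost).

001010000

(re-executing steps 1..5 under rule 22; state before step 1: 011000010)
1. -> 100100111
2. -> 011111000
3. -> 100000100
4. -> 110001111
5. -> 001010000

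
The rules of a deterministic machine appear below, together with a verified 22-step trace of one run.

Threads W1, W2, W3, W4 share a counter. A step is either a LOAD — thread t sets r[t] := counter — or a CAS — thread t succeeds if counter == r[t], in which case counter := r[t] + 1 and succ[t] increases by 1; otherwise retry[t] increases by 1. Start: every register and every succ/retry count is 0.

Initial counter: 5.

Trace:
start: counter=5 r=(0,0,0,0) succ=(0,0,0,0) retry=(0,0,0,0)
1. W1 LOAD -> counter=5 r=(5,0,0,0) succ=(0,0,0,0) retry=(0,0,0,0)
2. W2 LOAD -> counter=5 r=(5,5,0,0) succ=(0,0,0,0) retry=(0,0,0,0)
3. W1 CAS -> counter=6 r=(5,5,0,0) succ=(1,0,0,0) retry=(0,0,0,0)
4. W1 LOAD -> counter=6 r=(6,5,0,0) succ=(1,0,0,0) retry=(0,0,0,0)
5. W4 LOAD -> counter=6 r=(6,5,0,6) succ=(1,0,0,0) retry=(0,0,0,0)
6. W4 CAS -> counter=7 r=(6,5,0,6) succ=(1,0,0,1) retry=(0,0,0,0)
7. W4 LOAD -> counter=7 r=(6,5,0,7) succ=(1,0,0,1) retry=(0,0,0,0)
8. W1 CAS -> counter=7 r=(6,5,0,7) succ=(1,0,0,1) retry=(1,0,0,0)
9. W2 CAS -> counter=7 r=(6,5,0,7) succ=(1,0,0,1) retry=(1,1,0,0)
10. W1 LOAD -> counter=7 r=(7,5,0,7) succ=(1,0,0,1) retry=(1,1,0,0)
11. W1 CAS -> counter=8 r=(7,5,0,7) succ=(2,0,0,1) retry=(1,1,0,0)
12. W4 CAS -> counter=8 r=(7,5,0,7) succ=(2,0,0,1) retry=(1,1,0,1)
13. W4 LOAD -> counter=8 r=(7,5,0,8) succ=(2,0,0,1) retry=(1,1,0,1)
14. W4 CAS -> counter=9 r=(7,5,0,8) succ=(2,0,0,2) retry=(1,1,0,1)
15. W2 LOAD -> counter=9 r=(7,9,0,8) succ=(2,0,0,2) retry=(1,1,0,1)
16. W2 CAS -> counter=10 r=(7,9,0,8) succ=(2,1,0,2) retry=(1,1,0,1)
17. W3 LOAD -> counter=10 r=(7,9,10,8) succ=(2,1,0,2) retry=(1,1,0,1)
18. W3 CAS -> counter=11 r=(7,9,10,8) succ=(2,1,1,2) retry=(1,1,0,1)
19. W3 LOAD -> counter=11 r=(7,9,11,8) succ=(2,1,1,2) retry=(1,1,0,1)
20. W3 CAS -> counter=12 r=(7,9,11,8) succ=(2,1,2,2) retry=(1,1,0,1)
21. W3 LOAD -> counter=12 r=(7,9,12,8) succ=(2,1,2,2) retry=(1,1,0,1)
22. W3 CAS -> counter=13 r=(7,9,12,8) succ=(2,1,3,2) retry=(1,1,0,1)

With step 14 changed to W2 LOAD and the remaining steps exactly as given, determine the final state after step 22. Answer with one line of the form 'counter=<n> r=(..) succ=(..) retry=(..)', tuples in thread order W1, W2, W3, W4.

counter=12 r=(7,8,11,8) succ=(2,1,3,1) retry=(1,1,0,1)

(re-executing from step 14 with the substitution; state before step 14: counter=8 r=(7,5,0,8) succ=(2,0,0,1) retry=(1,1,0,1))
14. W2 LOAD -> counter=8 r=(7,8,0,8) succ=(2,0,0,1) retry=(1,1,0,1)
15. W2 LOAD -> counter=8 r=(7,8,0,8) succ=(2,0,0,1) retry=(1,1,0,1)
16. W2 CAS -> counter=9 r=(7,8,0,8) succ=(2,1,0,1) retry=(1,1,0,1)
17. W3 LOAD -> counter=9 r=(7,8,9,8) succ=(2,1,0,1) retry=(1,1,0,1)
18. W3 CAS -> counter=10 r=(7,8,9,8) succ=(2,1,1,1) retry=(1,1,0,1)
19. W3 LOAD -> counter=10 r=(7,8,10,8) succ=(2,1,1,1) retry=(1,1,0,1)
20. W3 CAS -> counter=11 r=(7,8,10,8) succ=(2,1,2,1) retry=(1,1,0,1)
21. W3 LOAD -> counter=11 r=(7,8,11,8) succ=(2,1,2,1) retry=(1,1,0,1)
22. W3 CAS -> counter=12 r=(7,8,11,8) succ=(2,1,3,1) retry=(1,1,0,1)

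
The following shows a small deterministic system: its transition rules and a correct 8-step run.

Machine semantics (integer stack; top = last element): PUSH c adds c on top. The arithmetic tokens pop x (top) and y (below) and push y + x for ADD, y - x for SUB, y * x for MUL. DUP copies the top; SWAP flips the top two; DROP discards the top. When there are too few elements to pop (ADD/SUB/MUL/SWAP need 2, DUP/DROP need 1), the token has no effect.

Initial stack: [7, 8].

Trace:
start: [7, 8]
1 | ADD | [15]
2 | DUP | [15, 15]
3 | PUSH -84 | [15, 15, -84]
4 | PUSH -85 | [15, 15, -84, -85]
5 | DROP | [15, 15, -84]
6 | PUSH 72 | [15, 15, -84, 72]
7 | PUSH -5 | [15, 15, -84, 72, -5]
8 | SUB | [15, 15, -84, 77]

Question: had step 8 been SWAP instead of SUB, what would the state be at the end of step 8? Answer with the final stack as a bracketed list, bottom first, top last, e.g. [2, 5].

(re-executing from step 8 with the substitution; state before step 8: [15, 15, -84, 72, -5])
8 | SWAP | [15, 15, -84, -5, 72]

[15, 15, -84, -5, 72]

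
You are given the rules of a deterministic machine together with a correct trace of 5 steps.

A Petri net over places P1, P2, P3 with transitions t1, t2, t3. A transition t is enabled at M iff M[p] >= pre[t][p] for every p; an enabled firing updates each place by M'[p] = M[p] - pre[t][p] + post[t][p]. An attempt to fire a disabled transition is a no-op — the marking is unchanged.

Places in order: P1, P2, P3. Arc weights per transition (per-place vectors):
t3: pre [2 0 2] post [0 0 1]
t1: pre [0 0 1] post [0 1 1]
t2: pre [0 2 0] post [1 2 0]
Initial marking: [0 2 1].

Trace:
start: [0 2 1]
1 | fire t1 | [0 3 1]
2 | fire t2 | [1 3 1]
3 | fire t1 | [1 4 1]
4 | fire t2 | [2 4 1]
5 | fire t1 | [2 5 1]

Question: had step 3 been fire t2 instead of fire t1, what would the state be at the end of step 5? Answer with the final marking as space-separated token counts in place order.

(re-executing from step 3 with the substitution; state before step 3: [1 3 1])
3 | fire t2 | [2 3 1]
4 | fire t2 | [3 3 1]
5 | fire t1 | [3 4 1]

3 4 1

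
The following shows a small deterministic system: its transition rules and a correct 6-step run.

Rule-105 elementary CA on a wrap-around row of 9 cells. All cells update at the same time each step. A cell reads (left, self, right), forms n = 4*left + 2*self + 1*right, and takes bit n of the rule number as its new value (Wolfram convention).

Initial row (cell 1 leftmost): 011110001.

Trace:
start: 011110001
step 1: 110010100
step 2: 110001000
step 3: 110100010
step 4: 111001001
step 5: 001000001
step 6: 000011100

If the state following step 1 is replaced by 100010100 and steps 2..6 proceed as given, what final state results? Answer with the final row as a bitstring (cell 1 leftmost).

state after step 1 := 100010100
step 2: 001001000
step 3: 100000011
step 4: 101111010
step 5: 011001101
step 6: 111001110

111001110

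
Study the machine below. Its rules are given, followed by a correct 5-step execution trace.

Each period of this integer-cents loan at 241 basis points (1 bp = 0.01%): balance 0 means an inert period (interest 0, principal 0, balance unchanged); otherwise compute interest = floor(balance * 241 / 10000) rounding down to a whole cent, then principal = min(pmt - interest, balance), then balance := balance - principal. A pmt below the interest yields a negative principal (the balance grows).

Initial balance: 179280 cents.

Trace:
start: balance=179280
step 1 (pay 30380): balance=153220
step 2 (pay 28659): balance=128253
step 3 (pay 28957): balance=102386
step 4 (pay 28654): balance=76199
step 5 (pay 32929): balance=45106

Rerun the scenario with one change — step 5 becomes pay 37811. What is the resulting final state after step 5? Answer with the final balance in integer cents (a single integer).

(re-executing from step 5 with the substitution; state before step 5: balance=76199)
step 5 (pay 37811): balance=40224

40224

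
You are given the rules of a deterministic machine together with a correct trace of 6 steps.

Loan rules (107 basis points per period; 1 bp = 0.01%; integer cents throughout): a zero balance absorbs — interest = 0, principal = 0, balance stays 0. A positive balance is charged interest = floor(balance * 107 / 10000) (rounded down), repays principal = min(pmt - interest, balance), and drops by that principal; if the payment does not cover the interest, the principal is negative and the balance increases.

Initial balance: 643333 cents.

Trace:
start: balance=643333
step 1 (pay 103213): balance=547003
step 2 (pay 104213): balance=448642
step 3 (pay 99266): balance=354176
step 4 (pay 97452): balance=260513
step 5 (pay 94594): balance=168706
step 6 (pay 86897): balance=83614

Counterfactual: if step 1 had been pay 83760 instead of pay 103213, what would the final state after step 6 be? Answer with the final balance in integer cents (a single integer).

104131

(re-executing from step 1 with the substitution; state before step 1: balance=643333)
step 1 (pay 83760): balance=566456
step 2 (pay 104213): balance=468304
step 3 (pay 99266): balance=374048
step 4 (pay 97452): balance=280598
step 5 (pay 94594): balance=189006
step 6 (pay 86897): balance=104131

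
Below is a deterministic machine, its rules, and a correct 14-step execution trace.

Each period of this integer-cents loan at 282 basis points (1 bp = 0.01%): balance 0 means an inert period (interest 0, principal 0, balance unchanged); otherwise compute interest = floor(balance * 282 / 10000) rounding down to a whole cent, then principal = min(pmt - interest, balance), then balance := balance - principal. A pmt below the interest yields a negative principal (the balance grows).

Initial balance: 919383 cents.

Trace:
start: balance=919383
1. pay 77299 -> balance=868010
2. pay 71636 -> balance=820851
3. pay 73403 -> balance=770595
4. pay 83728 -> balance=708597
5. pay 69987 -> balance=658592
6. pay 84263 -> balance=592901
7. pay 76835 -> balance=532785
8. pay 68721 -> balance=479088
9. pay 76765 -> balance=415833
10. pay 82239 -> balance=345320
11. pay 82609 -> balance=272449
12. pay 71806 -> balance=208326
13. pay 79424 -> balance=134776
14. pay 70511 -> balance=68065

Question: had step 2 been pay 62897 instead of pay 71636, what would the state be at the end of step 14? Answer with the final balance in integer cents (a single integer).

80267

(re-executing from step 2 with the substitution; state before step 2: balance=868010)
2. pay 62897 -> balance=829590
3. pay 73403 -> balance=779581
4. pay 83728 -> balance=717837
5. pay 69987 -> balance=668093
6. pay 84263 -> balance=602670
7. pay 76835 -> balance=542830
8. pay 68721 -> balance=489416
9. pay 76765 -> balance=426452
10. pay 82239 -> balance=356238
11. pay 82609 -> balance=283674
12. pay 71806 -> balance=219867
13. pay 79424 -> balance=146643
14. pay 70511 -> balance=80267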